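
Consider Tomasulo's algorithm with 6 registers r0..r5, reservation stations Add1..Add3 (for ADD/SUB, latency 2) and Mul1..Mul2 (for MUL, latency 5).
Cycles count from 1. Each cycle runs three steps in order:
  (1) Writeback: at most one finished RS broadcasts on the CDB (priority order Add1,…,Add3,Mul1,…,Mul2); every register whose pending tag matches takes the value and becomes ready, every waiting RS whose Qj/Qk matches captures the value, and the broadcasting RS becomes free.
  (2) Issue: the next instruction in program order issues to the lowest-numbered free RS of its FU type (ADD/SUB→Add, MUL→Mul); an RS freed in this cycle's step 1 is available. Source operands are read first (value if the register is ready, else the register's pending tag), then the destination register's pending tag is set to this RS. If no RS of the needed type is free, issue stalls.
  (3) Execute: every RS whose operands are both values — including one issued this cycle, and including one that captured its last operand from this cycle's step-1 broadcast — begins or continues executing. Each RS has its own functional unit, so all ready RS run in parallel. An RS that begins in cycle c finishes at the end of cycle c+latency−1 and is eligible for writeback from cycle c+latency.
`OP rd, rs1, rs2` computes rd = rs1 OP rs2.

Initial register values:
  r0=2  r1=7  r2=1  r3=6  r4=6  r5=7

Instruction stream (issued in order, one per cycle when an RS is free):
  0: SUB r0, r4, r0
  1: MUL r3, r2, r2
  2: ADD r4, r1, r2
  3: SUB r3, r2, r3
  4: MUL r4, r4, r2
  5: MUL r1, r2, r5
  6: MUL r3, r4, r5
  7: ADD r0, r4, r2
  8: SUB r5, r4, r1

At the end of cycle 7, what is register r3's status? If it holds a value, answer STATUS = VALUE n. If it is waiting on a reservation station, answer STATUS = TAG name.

  c1: issue SUB r0<-Add1  regs: r0:Add1,r1:7,r2:1,r3:6,r4:6,r5:7
  c2: issue MUL r3<-Mul1  regs: r0:Add1,r1:7,r2:1,r3:Mul1,r4:6,r5:7
  c3: CDB Add1=4; issue ADD r4<-Add1  regs: r0:4,r1:7,r2:1,r3:Mul1,r4:Add1,r5:7
  c4: issue SUB r3<-Add2  regs: r0:4,r1:7,r2:1,r3:Add2,r4:Add1,r5:7
  c5: CDB Add1=8; issue MUL r4<-Mul2  regs: r0:4,r1:7,r2:1,r3:Add2,r4:Mul2,r5:7
  c6: stall  regs: r0:4,r1:7,r2:1,r3:Add2,r4:Mul2,r5:7
  c7: CDB Mul1=1; issue MUL r1<-Mul1  regs: r0:4,r1:Mul1,r2:1,r3:Add2,r4:Mul2,r5:7

STATUS = TAG Add2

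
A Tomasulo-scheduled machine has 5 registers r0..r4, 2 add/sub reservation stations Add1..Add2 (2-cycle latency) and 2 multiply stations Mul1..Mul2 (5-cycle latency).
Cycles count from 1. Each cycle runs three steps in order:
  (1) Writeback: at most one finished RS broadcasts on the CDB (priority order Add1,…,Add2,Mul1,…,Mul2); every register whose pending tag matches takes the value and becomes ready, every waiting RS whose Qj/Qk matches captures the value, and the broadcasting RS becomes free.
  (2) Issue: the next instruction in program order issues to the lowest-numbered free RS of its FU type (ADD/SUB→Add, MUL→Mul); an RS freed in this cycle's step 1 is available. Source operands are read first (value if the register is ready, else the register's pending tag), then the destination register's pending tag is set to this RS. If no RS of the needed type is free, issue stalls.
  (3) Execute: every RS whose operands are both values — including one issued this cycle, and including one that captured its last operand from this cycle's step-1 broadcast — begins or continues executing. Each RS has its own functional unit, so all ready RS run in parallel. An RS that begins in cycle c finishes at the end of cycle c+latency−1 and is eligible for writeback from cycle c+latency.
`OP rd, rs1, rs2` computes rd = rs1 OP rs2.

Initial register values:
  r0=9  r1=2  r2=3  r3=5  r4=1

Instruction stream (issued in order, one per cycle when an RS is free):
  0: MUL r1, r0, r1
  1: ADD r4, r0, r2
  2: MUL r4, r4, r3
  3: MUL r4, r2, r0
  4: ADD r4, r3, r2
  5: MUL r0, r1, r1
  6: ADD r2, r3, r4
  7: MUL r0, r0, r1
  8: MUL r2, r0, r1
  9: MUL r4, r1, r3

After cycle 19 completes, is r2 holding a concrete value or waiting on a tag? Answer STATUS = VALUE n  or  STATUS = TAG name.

STATUS = TAG Mul2

c1: issue MUL r1<-Mul1 | r0:9,r1:Mul1,r2:3,r3:5,r4:1
c2: issue ADD r4<-Add1 | r0:9,r1:Mul1,r2:3,r3:5,r4:Add1
c3: issue MUL r4<-Mul2 | r0:9,r1:Mul1,r2:3,r3:5,r4:Mul2
c4: CDB Add1=12; stall | r0:9,r1:Mul1,r2:3,r3:5,r4:Mul2
c5: stall | r0:9,r1:Mul1,r2:3,r3:5,r4:Mul2
c6: CDB Mul1=18; issue MUL r4<-Mul1 | r0:9,r1:18,r2:3,r3:5,r4:Mul1
c7: issue ADD r4<-Add1 | r0:9,r1:18,r2:3,r3:5,r4:Add1
c8: stall | r0:9,r1:18,r2:3,r3:5,r4:Add1
c9: CDB Add1=8; stall | r0:9,r1:18,r2:3,r3:5,r4:8
c10: CDB Mul2=60; issue MUL r0<-Mul2 | r0:Mul2,r1:18,r2:3,r3:5,r4:8
c11: CDB Mul1=27; issue ADD r2<-Add1 | r0:Mul2,r1:18,r2:Add1,r3:5,r4:8
c12: issue MUL r0<-Mul1 | r0:Mul1,r1:18,r2:Add1,r3:5,r4:8
c13: CDB Add1=13; stall | r0:Mul1,r1:18,r2:13,r3:5,r4:8
c14: stall | r0:Mul1,r1:18,r2:13,r3:5,r4:8
c15: CDB Mul2=324; issue MUL r2<-Mul2 | r0:Mul1,r1:18,r2:Mul2,r3:5,r4:8
c16: stall | r0:Mul1,r1:18,r2:Mul2,r3:5,r4:8
c17: stall | r0:Mul1,r1:18,r2:Mul2,r3:5,r4:8
c18: stall | r0:Mul1,r1:18,r2:Mul2,r3:5,r4:8
c19: stall | r0:Mul1,r1:18,r2:Mul2,r3:5,r4:8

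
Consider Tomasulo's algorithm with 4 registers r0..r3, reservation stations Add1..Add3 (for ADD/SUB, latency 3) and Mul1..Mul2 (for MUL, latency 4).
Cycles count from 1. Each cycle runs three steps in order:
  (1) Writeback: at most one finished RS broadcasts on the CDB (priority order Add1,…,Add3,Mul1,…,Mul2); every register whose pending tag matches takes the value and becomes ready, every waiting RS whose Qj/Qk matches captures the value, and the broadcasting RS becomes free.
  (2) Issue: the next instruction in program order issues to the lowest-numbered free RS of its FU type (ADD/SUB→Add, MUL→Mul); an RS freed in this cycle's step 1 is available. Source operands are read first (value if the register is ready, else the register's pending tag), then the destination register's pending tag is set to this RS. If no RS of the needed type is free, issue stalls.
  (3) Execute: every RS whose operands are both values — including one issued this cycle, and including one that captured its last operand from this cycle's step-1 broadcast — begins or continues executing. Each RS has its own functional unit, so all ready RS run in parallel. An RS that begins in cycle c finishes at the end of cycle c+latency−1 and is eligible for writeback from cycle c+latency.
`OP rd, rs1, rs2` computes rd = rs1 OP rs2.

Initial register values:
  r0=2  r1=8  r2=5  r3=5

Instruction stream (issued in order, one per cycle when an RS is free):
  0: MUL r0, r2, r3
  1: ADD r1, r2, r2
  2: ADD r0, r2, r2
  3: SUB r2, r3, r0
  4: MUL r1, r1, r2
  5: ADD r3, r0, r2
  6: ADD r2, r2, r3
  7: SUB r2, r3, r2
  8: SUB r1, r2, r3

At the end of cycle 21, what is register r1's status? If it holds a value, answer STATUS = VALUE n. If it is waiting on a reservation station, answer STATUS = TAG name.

c1: issue MUL r0<-Mul1 | r0:Mul1,r1:8,r2:5,r3:5
c2: issue ADD r1<-Add1 | r0:Mul1,r1:Add1,r2:5,r3:5
c3: issue ADD r0<-Add2 | r0:Add2,r1:Add1,r2:5,r3:5
c4: issue SUB r2<-Add3 | r0:Add2,r1:Add1,r2:Add3,r3:5
c5: CDB Add1=10; issue MUL r1<-Mul2 | r0:Add2,r1:Mul2,r2:Add3,r3:5
c6: CDB Add2=10; issue ADD r3<-Add1 | r0:10,r1:Mul2,r2:Add3,r3:Add1
c7: CDB Mul1=25; issue ADD r2<-Add2 | r0:10,r1:Mul2,r2:Add2,r3:Add1
c8: stall | r0:10,r1:Mul2,r2:Add2,r3:Add1
c9: CDB Add3=-5; issue SUB r2<-Add3 | r0:10,r1:Mul2,r2:Add3,r3:Add1
c10: stall | r0:10,r1:Mul2,r2:Add3,r3:Add1
c11: stall | r0:10,r1:Mul2,r2:Add3,r3:Add1
c12: CDB Add1=5; issue SUB r1<-Add1 | r0:10,r1:Add1,r2:Add3,r3:5
c13: CDB Mul2=-50 | r0:10,r1:Add1,r2:Add3,r3:5
c14: - | r0:10,r1:Add1,r2:Add3,r3:5
c15: CDB Add2=0 | r0:10,r1:Add1,r2:Add3,r3:5
c16: - | r0:10,r1:Add1,r2:Add3,r3:5
c17: - | r0:10,r1:Add1,r2:Add3,r3:5
c18: CDB Add3=5 | r0:10,r1:Add1,r2:5,r3:5
c19: - | r0:10,r1:Add1,r2:5,r3:5
c20: - | r0:10,r1:Add1,r2:5,r3:5
c21: CDB Add1=0 | r0:10,r1:0,r2:5,r3:5

STATUS = VALUE 0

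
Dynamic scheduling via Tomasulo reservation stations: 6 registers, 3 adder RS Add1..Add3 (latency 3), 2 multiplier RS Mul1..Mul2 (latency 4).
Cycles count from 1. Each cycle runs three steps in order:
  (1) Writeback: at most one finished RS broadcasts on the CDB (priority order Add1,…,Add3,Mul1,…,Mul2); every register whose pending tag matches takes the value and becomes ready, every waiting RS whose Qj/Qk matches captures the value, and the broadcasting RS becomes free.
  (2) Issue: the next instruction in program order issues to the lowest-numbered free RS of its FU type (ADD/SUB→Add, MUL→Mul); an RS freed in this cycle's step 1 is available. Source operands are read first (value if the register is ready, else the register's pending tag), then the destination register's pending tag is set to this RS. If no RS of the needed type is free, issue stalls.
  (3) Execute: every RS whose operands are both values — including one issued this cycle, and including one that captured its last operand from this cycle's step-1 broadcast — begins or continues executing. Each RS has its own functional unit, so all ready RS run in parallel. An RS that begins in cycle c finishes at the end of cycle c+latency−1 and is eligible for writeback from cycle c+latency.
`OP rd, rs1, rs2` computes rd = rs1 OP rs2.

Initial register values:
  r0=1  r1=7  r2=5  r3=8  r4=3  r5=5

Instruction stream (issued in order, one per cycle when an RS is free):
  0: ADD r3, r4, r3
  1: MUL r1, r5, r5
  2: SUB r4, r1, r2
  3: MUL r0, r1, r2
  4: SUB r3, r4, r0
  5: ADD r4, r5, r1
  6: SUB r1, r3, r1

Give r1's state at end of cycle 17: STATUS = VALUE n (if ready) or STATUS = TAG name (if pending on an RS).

c1: issue ADD r3<-Add1 | r0:1,r1:7,r2:5,r3:Add1,r4:3,r5:5
c2: issue MUL r1<-Mul1 | r0:1,r1:Mul1,r2:5,r3:Add1,r4:3,r5:5
c3: issue SUB r4<-Add2 | r0:1,r1:Mul1,r2:5,r3:Add1,r4:Add2,r5:5
c4: CDB Add1=11; issue MUL r0<-Mul2 | r0:Mul2,r1:Mul1,r2:5,r3:11,r4:Add2,r5:5
c5: issue SUB r3<-Add1 | r0:Mul2,r1:Mul1,r2:5,r3:Add1,r4:Add2,r5:5
c6: CDB Mul1=25; issue ADD r4<-Add3 | r0:Mul2,r1:25,r2:5,r3:Add1,r4:Add3,r5:5
c7: stall | r0:Mul2,r1:25,r2:5,r3:Add1,r4:Add3,r5:5
c8: stall | r0:Mul2,r1:25,r2:5,r3:Add1,r4:Add3,r5:5
c9: CDB Add2=20; issue SUB r1<-Add2 | r0:Mul2,r1:Add2,r2:5,r3:Add1,r4:Add3,r5:5
c10: CDB Add3=30 | r0:Mul2,r1:Add2,r2:5,r3:Add1,r4:30,r5:5
c11: CDB Mul2=125 | r0:125,r1:Add2,r2:5,r3:Add1,r4:30,r5:5
c12: - | r0:125,r1:Add2,r2:5,r3:Add1,r4:30,r5:5
c13: - | r0:125,r1:Add2,r2:5,r3:Add1,r4:30,r5:5
c14: CDB Add1=-105 | r0:125,r1:Add2,r2:5,r3:-105,r4:30,r5:5
c15: - | r0:125,r1:Add2,r2:5,r3:-105,r4:30,r5:5
c16: - | r0:125,r1:Add2,r2:5,r3:-105,r4:30,r5:5
c17: CDB Add2=-130 | r0:125,r1:-130,r2:5,r3:-105,r4:30,r5:5

STATUS = VALUE -130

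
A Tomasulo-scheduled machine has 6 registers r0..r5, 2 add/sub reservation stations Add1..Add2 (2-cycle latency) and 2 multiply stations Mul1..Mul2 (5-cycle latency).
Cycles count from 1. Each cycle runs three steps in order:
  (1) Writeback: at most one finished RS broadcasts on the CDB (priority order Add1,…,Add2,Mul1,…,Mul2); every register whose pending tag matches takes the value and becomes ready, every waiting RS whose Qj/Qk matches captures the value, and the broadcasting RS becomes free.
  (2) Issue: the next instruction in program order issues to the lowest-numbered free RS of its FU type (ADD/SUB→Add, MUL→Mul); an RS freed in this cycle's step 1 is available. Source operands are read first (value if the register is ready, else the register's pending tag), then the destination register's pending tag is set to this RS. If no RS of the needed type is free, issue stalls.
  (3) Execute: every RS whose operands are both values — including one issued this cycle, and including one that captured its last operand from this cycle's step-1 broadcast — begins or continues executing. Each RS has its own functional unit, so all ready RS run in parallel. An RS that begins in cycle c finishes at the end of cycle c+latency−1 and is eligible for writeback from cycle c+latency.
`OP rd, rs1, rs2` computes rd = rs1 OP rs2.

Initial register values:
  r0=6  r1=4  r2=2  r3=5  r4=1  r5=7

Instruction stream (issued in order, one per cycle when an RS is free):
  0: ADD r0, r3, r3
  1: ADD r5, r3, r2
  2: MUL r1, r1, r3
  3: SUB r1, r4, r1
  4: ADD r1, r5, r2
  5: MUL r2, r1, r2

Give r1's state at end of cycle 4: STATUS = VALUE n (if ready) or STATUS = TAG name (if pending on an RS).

cycle 1: issue ADD r0<-Add1 // r0:Add1,r1:4,r2:2,r3:5,r4:1,r5:7
cycle 2: issue ADD r5<-Add2 // r0:Add1,r1:4,r2:2,r3:5,r4:1,r5:Add2
cycle 3: CDB Add1=10; issue MUL r1<-Mul1 // r0:10,r1:Mul1,r2:2,r3:5,r4:1,r5:Add2
cycle 4: CDB Add2=7; issue SUB r1<-Add1 // r0:10,r1:Add1,r2:2,r3:5,r4:1,r5:7

STATUS = TAG Add1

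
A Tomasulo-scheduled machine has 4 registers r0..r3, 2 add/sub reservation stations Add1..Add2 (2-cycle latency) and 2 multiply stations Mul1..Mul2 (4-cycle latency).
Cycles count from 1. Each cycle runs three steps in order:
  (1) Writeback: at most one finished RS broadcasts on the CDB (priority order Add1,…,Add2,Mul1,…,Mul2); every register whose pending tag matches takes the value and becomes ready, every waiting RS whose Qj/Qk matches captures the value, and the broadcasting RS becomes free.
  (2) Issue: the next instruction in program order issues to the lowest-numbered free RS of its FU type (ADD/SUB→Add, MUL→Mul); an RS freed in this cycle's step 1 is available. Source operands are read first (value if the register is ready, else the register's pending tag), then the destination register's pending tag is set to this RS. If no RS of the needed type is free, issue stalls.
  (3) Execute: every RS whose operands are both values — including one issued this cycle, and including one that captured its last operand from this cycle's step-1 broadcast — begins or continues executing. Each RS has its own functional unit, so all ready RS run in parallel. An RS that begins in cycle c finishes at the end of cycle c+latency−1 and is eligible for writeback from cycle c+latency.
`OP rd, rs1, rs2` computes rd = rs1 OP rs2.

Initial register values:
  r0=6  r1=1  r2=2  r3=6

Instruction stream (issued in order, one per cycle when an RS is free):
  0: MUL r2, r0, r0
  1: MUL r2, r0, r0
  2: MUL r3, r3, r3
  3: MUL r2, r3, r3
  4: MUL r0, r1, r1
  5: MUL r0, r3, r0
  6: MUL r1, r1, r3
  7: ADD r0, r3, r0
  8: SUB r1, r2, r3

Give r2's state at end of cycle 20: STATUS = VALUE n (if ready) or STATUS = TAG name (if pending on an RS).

cycle 1: issue MUL r2<-Mul1 // r0:6,r1:1,r2:Mul1,r3:6
cycle 2: issue MUL r2<-Mul2 // r0:6,r1:1,r2:Mul2,r3:6
cycle 3: stall // r0:6,r1:1,r2:Mul2,r3:6
cycle 4: stall // r0:6,r1:1,r2:Mul2,r3:6
cycle 5: CDB Mul1=36; issue MUL r3<-Mul1 // r0:6,r1:1,r2:Mul2,r3:Mul1
cycle 6: CDB Mul2=36; issue MUL r2<-Mul2 // r0:6,r1:1,r2:Mul2,r3:Mul1
cycle 7: stall // r0:6,r1:1,r2:Mul2,r3:Mul1
cycle 8: stall // r0:6,r1:1,r2:Mul2,r3:Mul1
cycle 9: CDB Mul1=36; issue MUL r0<-Mul1 // r0:Mul1,r1:1,r2:Mul2,r3:36
cycle 10: stall // r0:Mul1,r1:1,r2:Mul2,r3:36
cycle 11: stall // r0:Mul1,r1:1,r2:Mul2,r3:36
cycle 12: stall // r0:Mul1,r1:1,r2:Mul2,r3:36
cycle 13: CDB Mul1=1; issue MUL r0<-Mul1 // r0:Mul1,r1:1,r2:Mul2,r3:36
cycle 14: CDB Mul2=1296; issue MUL r1<-Mul2 // r0:Mul1,r1:Mul2,r2:1296,r3:36
cycle 15: issue ADD r0<-Add1 // r0:Add1,r1:Mul2,r2:1296,r3:36
cycle 16: issue SUB r1<-Add2 // r0:Add1,r1:Add2,r2:1296,r3:36
cycle 17: CDB Mul1=36 // r0:Add1,r1:Add2,r2:1296,r3:36
cycle 18: CDB Add2=1260 // r0:Add1,r1:1260,r2:1296,r3:36
cycle 19: CDB Add1=72 // r0:72,r1:1260,r2:1296,r3:36
cycle 20: CDB Mul2=36 // r0:72,r1:1260,r2:1296,r3:36

STATUS = VALUE 1296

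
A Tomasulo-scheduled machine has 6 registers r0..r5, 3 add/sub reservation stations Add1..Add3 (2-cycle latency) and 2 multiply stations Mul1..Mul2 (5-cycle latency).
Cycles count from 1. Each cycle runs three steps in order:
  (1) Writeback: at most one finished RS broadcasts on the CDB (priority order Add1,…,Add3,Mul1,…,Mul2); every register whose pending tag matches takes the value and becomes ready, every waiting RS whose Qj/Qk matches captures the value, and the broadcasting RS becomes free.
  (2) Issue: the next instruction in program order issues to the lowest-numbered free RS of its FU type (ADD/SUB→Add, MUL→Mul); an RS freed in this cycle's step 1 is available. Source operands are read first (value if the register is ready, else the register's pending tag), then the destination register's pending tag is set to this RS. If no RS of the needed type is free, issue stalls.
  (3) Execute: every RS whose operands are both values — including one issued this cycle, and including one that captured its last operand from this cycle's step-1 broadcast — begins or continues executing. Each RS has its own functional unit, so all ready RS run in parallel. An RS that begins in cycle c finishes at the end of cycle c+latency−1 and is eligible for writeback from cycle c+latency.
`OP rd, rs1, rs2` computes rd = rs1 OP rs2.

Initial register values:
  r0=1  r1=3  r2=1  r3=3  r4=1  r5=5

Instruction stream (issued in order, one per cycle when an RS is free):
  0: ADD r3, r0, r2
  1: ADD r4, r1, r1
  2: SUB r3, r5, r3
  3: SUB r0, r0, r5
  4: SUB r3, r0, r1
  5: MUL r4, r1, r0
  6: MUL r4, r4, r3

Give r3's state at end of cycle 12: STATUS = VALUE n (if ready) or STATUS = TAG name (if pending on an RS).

c1: issue ADD r3<-Add1 | r0:1,r1:3,r2:1,r3:Add1,r4:1,r5:5
c2: issue ADD r4<-Add2 | r0:1,r1:3,r2:1,r3:Add1,r4:Add2,r5:5
c3: CDB Add1=2; issue SUB r3<-Add1 | r0:1,r1:3,r2:1,r3:Add1,r4:Add2,r5:5
c4: CDB Add2=6; issue SUB r0<-Add2 | r0:Add2,r1:3,r2:1,r3:Add1,r4:6,r5:5
c5: CDB Add1=3; issue SUB r3<-Add1 | r0:Add2,r1:3,r2:1,r3:Add1,r4:6,r5:5
c6: CDB Add2=-4; issue MUL r4<-Mul1 | r0:-4,r1:3,r2:1,r3:Add1,r4:Mul1,r5:5
c7: issue MUL r4<-Mul2 | r0:-4,r1:3,r2:1,r3:Add1,r4:Mul2,r5:5
c8: CDB Add1=-7 | r0:-4,r1:3,r2:1,r3:-7,r4:Mul2,r5:5
c9: - | r0:-4,r1:3,r2:1,r3:-7,r4:Mul2,r5:5
c10: - | r0:-4,r1:3,r2:1,r3:-7,r4:Mul2,r5:5
c11: CDB Mul1=-12 | r0:-4,r1:3,r2:1,r3:-7,r4:Mul2,r5:5
c12: - | r0:-4,r1:3,r2:1,r3:-7,r4:Mul2,r5:5

STATUS = VALUE -7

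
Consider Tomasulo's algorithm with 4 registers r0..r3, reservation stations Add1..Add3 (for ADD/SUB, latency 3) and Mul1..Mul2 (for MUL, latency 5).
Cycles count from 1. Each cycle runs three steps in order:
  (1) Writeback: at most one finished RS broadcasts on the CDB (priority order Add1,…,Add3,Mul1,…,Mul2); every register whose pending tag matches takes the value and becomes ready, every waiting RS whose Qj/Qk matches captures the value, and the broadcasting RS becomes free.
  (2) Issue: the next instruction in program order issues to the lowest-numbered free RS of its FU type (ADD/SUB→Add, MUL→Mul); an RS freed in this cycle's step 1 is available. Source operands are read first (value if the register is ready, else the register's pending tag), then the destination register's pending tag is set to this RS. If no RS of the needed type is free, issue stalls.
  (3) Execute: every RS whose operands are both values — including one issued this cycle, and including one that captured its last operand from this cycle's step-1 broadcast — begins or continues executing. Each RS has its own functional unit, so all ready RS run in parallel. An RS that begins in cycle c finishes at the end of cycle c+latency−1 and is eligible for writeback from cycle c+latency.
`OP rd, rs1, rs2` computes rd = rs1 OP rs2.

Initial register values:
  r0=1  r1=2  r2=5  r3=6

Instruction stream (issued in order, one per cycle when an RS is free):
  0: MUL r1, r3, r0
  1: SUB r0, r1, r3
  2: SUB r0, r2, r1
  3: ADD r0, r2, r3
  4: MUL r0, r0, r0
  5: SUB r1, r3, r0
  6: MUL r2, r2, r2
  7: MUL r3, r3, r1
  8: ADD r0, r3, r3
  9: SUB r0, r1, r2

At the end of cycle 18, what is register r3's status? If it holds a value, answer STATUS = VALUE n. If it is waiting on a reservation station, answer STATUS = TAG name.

c1: issue MUL r1<-Mul1 | r0:1,r1:Mul1,r2:5,r3:6
c2: issue SUB r0<-Add1 | r0:Add1,r1:Mul1,r2:5,r3:6
c3: issue SUB r0<-Add2 | r0:Add2,r1:Mul1,r2:5,r3:6
c4: issue ADD r0<-Add3 | r0:Add3,r1:Mul1,r2:5,r3:6
c5: issue MUL r0<-Mul2 | r0:Mul2,r1:Mul1,r2:5,r3:6
c6: CDB Mul1=6; stall | r0:Mul2,r1:6,r2:5,r3:6
c7: CDB Add3=11; issue SUB r1<-Add3 | r0:Mul2,r1:Add3,r2:5,r3:6
c8: issue MUL r2<-Mul1 | r0:Mul2,r1:Add3,r2:Mul1,r3:6
c9: CDB Add1=0; stall | r0:Mul2,r1:Add3,r2:Mul1,r3:6
c10: CDB Add2=-1; stall | r0:Mul2,r1:Add3,r2:Mul1,r3:6
c11: stall | r0:Mul2,r1:Add3,r2:Mul1,r3:6
c12: CDB Mul2=121; issue MUL r3<-Mul2 | r0:121,r1:Add3,r2:Mul1,r3:Mul2
c13: CDB Mul1=25; issue ADD r0<-Add1 | r0:Add1,r1:Add3,r2:25,r3:Mul2
c14: issue SUB r0<-Add2 | r0:Add2,r1:Add3,r2:25,r3:Mul2
c15: CDB Add3=-115 | r0:Add2,r1:-115,r2:25,r3:Mul2
c16: - | r0:Add2,r1:-115,r2:25,r3:Mul2
c17: - | r0:Add2,r1:-115,r2:25,r3:Mul2
c18: CDB Add2=-140 | r0:-140,r1:-115,r2:25,r3:Mul2

STATUS = TAG Mul2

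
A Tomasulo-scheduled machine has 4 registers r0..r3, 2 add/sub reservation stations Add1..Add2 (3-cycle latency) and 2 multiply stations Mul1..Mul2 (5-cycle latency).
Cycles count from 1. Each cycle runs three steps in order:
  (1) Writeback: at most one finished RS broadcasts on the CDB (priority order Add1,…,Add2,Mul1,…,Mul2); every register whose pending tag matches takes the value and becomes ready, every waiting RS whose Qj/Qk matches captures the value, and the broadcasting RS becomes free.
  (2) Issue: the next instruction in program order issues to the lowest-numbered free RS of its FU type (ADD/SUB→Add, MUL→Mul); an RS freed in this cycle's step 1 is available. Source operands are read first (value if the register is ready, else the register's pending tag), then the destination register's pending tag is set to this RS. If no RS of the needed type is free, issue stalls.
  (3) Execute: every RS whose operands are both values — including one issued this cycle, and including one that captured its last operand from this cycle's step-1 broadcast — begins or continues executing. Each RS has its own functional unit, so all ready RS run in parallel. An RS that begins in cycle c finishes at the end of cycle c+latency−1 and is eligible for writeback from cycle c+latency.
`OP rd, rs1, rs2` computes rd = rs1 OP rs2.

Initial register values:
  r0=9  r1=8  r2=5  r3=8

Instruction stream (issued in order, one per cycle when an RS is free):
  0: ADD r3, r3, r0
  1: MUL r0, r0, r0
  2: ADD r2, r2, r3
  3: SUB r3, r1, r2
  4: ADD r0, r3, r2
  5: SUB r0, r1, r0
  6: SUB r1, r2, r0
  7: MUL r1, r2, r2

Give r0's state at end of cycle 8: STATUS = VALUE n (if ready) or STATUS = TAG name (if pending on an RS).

cycle 1: issue ADD r3<-Add1 // r0:9,r1:8,r2:5,r3:Add1
cycle 2: issue MUL r0<-Mul1 // r0:Mul1,r1:8,r2:5,r3:Add1
cycle 3: issue ADD r2<-Add2 // r0:Mul1,r1:8,r2:Add2,r3:Add1
cycle 4: CDB Add1=17; issue SUB r3<-Add1 // r0:Mul1,r1:8,r2:Add2,r3:Add1
cycle 5: stall // r0:Mul1,r1:8,r2:Add2,r3:Add1
cycle 6: stall // r0:Mul1,r1:8,r2:Add2,r3:Add1
cycle 7: CDB Add2=22; issue ADD r0<-Add2 // r0:Add2,r1:8,r2:22,r3:Add1
cycle 8: CDB Mul1=81; stall // r0:Add2,r1:8,r2:22,r3:Add1

STATUS = TAG Add2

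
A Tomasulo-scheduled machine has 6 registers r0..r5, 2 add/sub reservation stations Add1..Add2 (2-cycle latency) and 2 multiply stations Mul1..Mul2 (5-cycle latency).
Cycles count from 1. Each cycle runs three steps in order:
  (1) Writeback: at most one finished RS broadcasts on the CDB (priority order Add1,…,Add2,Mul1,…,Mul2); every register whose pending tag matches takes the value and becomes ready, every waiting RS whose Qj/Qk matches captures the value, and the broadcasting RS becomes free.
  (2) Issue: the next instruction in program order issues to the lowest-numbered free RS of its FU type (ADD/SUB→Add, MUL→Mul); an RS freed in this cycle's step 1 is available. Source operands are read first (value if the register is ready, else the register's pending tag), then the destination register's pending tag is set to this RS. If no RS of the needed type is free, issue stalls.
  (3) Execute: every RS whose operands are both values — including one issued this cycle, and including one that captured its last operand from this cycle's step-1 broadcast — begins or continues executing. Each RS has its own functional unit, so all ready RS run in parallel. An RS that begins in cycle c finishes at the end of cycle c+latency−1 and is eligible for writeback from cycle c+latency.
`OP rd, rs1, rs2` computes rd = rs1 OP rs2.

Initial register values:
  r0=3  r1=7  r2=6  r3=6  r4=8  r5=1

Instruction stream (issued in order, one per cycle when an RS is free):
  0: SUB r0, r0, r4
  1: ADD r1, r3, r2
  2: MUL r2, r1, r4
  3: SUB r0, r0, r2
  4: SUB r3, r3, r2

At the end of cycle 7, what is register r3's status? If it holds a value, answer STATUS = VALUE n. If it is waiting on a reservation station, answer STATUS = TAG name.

  c1: issue SUB r0<-Add1  regs: r0:Add1,r1:7,r2:6,r3:6,r4:8,r5:1
  c2: issue ADD r1<-Add2  regs: r0:Add1,r1:Add2,r2:6,r3:6,r4:8,r5:1
  c3: CDB Add1=-5; issue MUL r2<-Mul1  regs: r0:-5,r1:Add2,r2:Mul1,r3:6,r4:8,r5:1
  c4: CDB Add2=12; issue SUB r0<-Add1  regs: r0:Add1,r1:12,r2:Mul1,r3:6,r4:8,r5:1
  c5: issue SUB r3<-Add2  regs: r0:Add1,r1:12,r2:Mul1,r3:Add2,r4:8,r5:1
  c6: -  regs: r0:Add1,r1:12,r2:Mul1,r3:Add2,r4:8,r5:1
  c7: -  regs: r0:Add1,r1:12,r2:Mul1,r3:Add2,r4:8,r5:1

STATUS = TAG Add2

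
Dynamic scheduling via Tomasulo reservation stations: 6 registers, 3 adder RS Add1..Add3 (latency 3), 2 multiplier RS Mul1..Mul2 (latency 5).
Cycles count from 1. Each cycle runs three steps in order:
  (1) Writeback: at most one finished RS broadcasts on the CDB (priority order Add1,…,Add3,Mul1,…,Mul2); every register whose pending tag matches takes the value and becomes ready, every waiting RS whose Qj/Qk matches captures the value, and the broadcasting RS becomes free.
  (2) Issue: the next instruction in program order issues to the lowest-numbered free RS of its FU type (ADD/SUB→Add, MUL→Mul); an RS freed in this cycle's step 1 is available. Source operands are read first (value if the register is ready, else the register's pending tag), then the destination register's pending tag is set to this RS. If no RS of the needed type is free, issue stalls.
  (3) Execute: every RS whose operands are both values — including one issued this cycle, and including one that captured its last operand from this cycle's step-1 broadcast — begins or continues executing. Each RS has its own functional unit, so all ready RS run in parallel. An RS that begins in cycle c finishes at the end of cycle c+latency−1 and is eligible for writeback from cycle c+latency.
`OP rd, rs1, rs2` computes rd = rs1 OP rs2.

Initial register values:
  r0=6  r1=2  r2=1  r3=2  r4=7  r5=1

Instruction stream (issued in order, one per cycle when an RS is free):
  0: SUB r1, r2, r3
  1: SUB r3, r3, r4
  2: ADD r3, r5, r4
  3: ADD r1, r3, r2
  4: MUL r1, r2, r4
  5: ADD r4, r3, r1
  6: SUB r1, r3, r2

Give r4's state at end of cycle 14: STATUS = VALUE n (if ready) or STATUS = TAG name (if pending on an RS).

cycle 1: issue SUB r1<-Add1 // r0:6,r1:Add1,r2:1,r3:2,r4:7,r5:1
cycle 2: issue SUB r3<-Add2 // r0:6,r1:Add1,r2:1,r3:Add2,r4:7,r5:1
cycle 3: issue ADD r3<-Add3 // r0:6,r1:Add1,r2:1,r3:Add3,r4:7,r5:1
cycle 4: CDB Add1=-1; issue ADD r1<-Add1 // r0:6,r1:Add1,r2:1,r3:Add3,r4:7,r5:1
cycle 5: CDB Add2=-5; issue MUL r1<-Mul1 // r0:6,r1:Mul1,r2:1,r3:Add3,r4:7,r5:1
cycle 6: CDB Add3=8; issue ADD r4<-Add2 // r0:6,r1:Mul1,r2:1,r3:8,r4:Add2,r5:1
cycle 7: issue SUB r1<-Add3 // r0:6,r1:Add3,r2:1,r3:8,r4:Add2,r5:1
cycle 8: - // r0:6,r1:Add3,r2:1,r3:8,r4:Add2,r5:1
cycle 9: CDB Add1=9 // r0:6,r1:Add3,r2:1,r3:8,r4:Add2,r5:1
cycle 10: CDB Add3=7 // r0:6,r1:7,r2:1,r3:8,r4:Add2,r5:1
cycle 11: CDB Mul1=7 // r0:6,r1:7,r2:1,r3:8,r4:Add2,r5:1
cycle 12: - // r0:6,r1:7,r2:1,r3:8,r4:Add2,r5:1
cycle 13: - // r0:6,r1:7,r2:1,r3:8,r4:Add2,r5:1
cycle 14: CDB Add2=15 // r0:6,r1:7,r2:1,r3:8,r4:15,r5:1

STATUS = VALUE 15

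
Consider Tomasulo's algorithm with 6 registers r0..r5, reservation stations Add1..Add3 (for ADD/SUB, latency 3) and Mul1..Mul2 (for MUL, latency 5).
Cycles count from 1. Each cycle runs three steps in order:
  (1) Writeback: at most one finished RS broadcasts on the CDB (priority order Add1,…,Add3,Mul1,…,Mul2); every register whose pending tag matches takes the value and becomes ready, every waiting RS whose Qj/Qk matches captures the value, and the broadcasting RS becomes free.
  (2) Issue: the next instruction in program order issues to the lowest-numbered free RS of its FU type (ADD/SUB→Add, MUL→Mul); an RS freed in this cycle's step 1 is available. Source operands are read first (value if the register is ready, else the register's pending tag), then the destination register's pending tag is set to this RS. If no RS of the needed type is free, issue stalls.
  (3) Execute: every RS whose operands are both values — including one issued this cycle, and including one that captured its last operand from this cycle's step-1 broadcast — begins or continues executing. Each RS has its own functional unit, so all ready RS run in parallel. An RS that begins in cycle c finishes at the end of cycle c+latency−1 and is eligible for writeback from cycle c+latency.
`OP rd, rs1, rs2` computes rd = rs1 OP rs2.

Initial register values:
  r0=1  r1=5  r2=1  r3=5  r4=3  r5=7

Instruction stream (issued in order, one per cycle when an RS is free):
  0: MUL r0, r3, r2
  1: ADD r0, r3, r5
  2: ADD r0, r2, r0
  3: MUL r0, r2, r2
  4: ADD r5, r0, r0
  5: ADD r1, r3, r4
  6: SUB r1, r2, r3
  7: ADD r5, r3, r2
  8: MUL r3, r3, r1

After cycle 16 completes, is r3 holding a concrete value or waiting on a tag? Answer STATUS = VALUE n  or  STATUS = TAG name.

STATUS = VALUE -20

cycle 1: issue MUL r0<-Mul1 // r0:Mul1,r1:5,r2:1,r3:5,r4:3,r5:7
cycle 2: issue ADD r0<-Add1 // r0:Add1,r1:5,r2:1,r3:5,r4:3,r5:7
cycle 3: issue ADD r0<-Add2 // r0:Add2,r1:5,r2:1,r3:5,r4:3,r5:7
cycle 4: issue MUL r0<-Mul2 // r0:Mul2,r1:5,r2:1,r3:5,r4:3,r5:7
cycle 5: CDB Add1=12; issue ADD r5<-Add1 // r0:Mul2,r1:5,r2:1,r3:5,r4:3,r5:Add1
cycle 6: CDB Mul1=5; issue ADD r1<-Add3 // r0:Mul2,r1:Add3,r2:1,r3:5,r4:3,r5:Add1
cycle 7: stall // r0:Mul2,r1:Add3,r2:1,r3:5,r4:3,r5:Add1
cycle 8: CDB Add2=13; issue SUB r1<-Add2 // r0:Mul2,r1:Add2,r2:1,r3:5,r4:3,r5:Add1
cycle 9: CDB Add3=8; issue ADD r5<-Add3 // r0:Mul2,r1:Add2,r2:1,r3:5,r4:3,r5:Add3
cycle 10: CDB Mul2=1; issue MUL r3<-Mul1 // r0:1,r1:Add2,r2:1,r3:Mul1,r4:3,r5:Add3
cycle 11: CDB Add2=-4 // r0:1,r1:-4,r2:1,r3:Mul1,r4:3,r5:Add3
cycle 12: CDB Add3=6 // r0:1,r1:-4,r2:1,r3:Mul1,r4:3,r5:6
cycle 13: CDB Add1=2 // r0:1,r1:-4,r2:1,r3:Mul1,r4:3,r5:6
cycle 14: - // r0:1,r1:-4,r2:1,r3:Mul1,r4:3,r5:6
cycle 15: - // r0:1,r1:-4,r2:1,r3:Mul1,r4:3,r5:6
cycle 16: CDB Mul1=-20 // r0:1,r1:-4,r2:1,r3:-20,r4:3,r5:6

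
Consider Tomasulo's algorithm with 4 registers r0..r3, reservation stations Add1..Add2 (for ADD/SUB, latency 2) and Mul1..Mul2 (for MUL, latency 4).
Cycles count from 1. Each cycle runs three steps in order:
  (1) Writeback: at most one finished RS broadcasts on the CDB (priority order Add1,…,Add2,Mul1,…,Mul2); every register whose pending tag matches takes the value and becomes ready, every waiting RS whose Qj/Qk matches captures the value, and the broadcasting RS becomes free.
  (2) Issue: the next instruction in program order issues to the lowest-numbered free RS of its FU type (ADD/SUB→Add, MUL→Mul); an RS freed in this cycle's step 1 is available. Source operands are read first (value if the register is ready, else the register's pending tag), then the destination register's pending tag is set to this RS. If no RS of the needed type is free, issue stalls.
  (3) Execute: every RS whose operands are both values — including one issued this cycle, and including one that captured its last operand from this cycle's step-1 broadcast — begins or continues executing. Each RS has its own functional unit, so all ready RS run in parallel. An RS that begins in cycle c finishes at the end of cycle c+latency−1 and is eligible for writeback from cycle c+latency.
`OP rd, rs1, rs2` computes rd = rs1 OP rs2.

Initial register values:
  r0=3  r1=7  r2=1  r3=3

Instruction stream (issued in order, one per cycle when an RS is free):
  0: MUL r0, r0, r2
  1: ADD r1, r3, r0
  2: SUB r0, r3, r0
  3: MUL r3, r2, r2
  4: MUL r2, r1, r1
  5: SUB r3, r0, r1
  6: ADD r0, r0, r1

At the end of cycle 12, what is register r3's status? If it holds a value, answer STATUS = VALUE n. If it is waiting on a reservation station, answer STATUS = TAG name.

  c1: issue MUL r0<-Mul1  regs: r0:Mul1,r1:7,r2:1,r3:3
  c2: issue ADD r1<-Add1  regs: r0:Mul1,r1:Add1,r2:1,r3:3
  c3: issue SUB r0<-Add2  regs: r0:Add2,r1:Add1,r2:1,r3:3
  c4: issue MUL r3<-Mul2  regs: r0:Add2,r1:Add1,r2:1,r3:Mul2
  c5: CDB Mul1=3; issue MUL r2<-Mul1  regs: r0:Add2,r1:Add1,r2:Mul1,r3:Mul2
  c6: stall  regs: r0:Add2,r1:Add1,r2:Mul1,r3:Mul2
  c7: CDB Add1=6; issue SUB r3<-Add1  regs: r0:Add2,r1:6,r2:Mul1,r3:Add1
  c8: CDB Add2=0; issue ADD r0<-Add2  regs: r0:Add2,r1:6,r2:Mul1,r3:Add1
  c9: CDB Mul2=1  regs: r0:Add2,r1:6,r2:Mul1,r3:Add1
  c10: CDB Add1=-6  regs: r0:Add2,r1:6,r2:Mul1,r3:-6
  c11: CDB Add2=6  regs: r0:6,r1:6,r2:Mul1,r3:-6
  c12: CDB Mul1=36  regs: r0:6,r1:6,r2:36,r3:-6

STATUS = VALUE -6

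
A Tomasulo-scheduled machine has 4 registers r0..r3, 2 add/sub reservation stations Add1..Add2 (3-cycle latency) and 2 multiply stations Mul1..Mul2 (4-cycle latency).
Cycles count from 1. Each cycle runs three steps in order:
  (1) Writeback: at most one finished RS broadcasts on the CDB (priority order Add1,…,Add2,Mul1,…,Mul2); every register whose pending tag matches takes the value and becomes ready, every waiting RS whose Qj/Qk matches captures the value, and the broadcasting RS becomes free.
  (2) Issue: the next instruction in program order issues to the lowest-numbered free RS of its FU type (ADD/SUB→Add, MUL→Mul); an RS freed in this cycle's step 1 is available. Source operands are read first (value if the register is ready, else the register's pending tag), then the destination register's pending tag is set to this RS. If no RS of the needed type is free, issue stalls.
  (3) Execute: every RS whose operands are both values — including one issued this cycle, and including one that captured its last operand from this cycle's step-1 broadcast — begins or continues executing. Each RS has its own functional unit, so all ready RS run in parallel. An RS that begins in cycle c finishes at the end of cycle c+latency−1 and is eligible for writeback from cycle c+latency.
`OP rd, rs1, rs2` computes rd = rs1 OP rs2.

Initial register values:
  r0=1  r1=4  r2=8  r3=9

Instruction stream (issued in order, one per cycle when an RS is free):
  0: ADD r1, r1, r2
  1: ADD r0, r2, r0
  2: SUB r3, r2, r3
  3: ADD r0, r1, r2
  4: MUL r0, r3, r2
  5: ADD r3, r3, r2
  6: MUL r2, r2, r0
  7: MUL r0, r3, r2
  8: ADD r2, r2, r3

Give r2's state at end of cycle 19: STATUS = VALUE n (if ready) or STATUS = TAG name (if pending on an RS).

  c1: issue ADD r1<-Add1  regs: r0:1,r1:Add1,r2:8,r3:9
  c2: issue ADD r0<-Add2  regs: r0:Add2,r1:Add1,r2:8,r3:9
  c3: stall  regs: r0:Add2,r1:Add1,r2:8,r3:9
  c4: CDB Add1=12; issue SUB r3<-Add1  regs: r0:Add2,r1:12,r2:8,r3:Add1
  c5: CDB Add2=9; issue ADD r0<-Add2  regs: r0:Add2,r1:12,r2:8,r3:Add1
  c6: issue MUL r0<-Mul1  regs: r0:Mul1,r1:12,r2:8,r3:Add1
  c7: CDB Add1=-1; issue ADD r3<-Add1  regs: r0:Mul1,r1:12,r2:8,r3:Add1
  c8: CDB Add2=20; issue MUL r2<-Mul2  regs: r0:Mul1,r1:12,r2:Mul2,r3:Add1
  c9: stall  regs: r0:Mul1,r1:12,r2:Mul2,r3:Add1
  c10: CDB Add1=7; stall  regs: r0:Mul1,r1:12,r2:Mul2,r3:7
  c11: CDB Mul1=-8; issue MUL r0<-Mul1  regs: r0:Mul1,r1:12,r2:Mul2,r3:7
  c12: issue ADD r2<-Add1  regs: r0:Mul1,r1:12,r2:Add1,r3:7
  c13: -  regs: r0:Mul1,r1:12,r2:Add1,r3:7
  c14: -  regs: r0:Mul1,r1:12,r2:Add1,r3:7
  c15: CDB Mul2=-64  regs: r0:Mul1,r1:12,r2:Add1,r3:7
  c16: -  regs: r0:Mul1,r1:12,r2:Add1,r3:7
  c17: -  regs: r0:Mul1,r1:12,r2:Add1,r3:7
  c18: CDB Add1=-57  regs: r0:Mul1,r1:12,r2:-57,r3:7
  c19: CDB Mul1=-448  regs: r0:-448,r1:12,r2:-57,r3:7

STATUS = VALUE -57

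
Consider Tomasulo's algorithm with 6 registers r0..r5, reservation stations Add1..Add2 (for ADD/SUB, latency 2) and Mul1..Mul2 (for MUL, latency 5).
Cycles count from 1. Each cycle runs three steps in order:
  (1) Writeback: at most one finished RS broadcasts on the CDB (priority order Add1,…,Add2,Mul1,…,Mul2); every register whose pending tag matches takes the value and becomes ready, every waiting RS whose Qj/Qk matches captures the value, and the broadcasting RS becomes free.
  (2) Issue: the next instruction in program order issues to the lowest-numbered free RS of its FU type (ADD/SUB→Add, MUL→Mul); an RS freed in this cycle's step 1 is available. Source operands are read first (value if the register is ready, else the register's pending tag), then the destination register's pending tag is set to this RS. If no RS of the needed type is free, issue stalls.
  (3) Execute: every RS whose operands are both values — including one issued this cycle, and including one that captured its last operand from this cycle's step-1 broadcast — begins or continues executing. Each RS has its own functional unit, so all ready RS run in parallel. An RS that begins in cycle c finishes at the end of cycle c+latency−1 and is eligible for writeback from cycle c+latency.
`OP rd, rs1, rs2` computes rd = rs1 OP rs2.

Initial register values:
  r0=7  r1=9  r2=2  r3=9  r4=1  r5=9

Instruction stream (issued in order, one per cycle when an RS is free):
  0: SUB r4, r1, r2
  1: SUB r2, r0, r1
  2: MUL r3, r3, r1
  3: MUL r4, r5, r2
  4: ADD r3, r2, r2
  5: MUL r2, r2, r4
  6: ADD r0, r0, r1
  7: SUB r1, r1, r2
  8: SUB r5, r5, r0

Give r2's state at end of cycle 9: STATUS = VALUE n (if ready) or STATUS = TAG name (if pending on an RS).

STATUS = TAG Mul1

  c1: issue SUB r4<-Add1  regs: r0:7,r1:9,r2:2,r3:9,r4:Add1,r5:9
  c2: issue SUB r2<-Add2  regs: r0:7,r1:9,r2:Add2,r3:9,r4:Add1,r5:9
  c3: CDB Add1=7; issue MUL r3<-Mul1  regs: r0:7,r1:9,r2:Add2,r3:Mul1,r4:7,r5:9
  c4: CDB Add2=-2; issue MUL r4<-Mul2  regs: r0:7,r1:9,r2:-2,r3:Mul1,r4:Mul2,r5:9
  c5: issue ADD r3<-Add1  regs: r0:7,r1:9,r2:-2,r3:Add1,r4:Mul2,r5:9
  c6: stall  regs: r0:7,r1:9,r2:-2,r3:Add1,r4:Mul2,r5:9
  c7: CDB Add1=-4; stall  regs: r0:7,r1:9,r2:-2,r3:-4,r4:Mul2,r5:9
  c8: CDB Mul1=81; issue MUL r2<-Mul1  regs: r0:7,r1:9,r2:Mul1,r3:-4,r4:Mul2,r5:9
  c9: CDB Mul2=-18; issue ADD r0<-Add1  regs: r0:Add1,r1:9,r2:Mul1,r3:-4,r4:-18,r5:9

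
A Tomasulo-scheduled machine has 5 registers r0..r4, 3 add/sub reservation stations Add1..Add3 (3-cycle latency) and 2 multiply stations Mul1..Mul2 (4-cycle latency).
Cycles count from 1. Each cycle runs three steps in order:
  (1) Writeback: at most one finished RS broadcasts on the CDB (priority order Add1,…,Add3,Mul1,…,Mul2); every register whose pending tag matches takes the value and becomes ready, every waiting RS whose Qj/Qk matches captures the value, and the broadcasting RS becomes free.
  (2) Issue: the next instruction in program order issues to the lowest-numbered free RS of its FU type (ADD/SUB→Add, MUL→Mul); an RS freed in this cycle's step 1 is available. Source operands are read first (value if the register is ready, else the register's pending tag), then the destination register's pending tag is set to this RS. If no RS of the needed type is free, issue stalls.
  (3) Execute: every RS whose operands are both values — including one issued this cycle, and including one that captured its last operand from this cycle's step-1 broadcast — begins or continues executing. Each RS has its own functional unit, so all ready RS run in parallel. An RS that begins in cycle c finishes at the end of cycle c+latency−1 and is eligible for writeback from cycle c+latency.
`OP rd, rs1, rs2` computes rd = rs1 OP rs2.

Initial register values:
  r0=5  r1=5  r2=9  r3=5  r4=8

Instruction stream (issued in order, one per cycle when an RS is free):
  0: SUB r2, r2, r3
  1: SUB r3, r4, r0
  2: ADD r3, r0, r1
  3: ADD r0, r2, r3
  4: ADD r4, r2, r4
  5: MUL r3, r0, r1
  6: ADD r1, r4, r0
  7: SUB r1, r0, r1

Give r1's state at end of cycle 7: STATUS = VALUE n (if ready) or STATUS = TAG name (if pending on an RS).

c1: issue SUB r2<-Add1 | r0:5,r1:5,r2:Add1,r3:5,r4:8
c2: issue SUB r3<-Add2 | r0:5,r1:5,r2:Add1,r3:Add2,r4:8
c3: issue ADD r3<-Add3 | r0:5,r1:5,r2:Add1,r3:Add3,r4:8
c4: CDB Add1=4; issue ADD r0<-Add1 | r0:Add1,r1:5,r2:4,r3:Add3,r4:8
c5: CDB Add2=3; issue ADD r4<-Add2 | r0:Add1,r1:5,r2:4,r3:Add3,r4:Add2
c6: CDB Add3=10; issue MUL r3<-Mul1 | r0:Add1,r1:5,r2:4,r3:Mul1,r4:Add2
c7: issue ADD r1<-Add3 | r0:Add1,r1:Add3,r2:4,r3:Mul1,r4:Add2

STATUS = TAG Add3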